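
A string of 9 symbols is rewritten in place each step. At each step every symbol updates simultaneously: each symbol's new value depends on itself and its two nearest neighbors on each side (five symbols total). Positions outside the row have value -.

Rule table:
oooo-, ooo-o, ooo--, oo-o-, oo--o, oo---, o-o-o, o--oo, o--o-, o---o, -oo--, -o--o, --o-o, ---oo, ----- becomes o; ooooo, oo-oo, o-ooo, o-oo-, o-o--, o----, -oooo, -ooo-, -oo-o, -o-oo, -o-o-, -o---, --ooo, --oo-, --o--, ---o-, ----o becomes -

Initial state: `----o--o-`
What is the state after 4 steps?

step 1: oo---oo--
step 2: -oooo-oo-
step 3: o--oo--oo
step 4: -oo-ooo-o

-oo-ooo-o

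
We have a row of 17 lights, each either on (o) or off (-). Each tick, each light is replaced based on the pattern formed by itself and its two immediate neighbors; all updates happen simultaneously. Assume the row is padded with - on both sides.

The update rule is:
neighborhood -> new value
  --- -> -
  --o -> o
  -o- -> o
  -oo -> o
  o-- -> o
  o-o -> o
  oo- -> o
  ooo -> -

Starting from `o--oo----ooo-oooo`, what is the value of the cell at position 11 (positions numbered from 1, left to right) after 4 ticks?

tick 1: oooooo--oo-ooo--o
tick 2: o----ooooooo-oooo
tick 3: oo--oo-----ooo--o
tick 4: ooooooo---oo-oooo
position 11 holds o

o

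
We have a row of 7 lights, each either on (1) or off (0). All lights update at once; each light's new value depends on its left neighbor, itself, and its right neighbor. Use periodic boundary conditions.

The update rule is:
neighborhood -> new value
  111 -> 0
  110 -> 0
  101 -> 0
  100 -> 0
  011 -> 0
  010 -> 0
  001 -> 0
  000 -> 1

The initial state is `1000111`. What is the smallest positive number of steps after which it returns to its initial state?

step 1: 0010000
step 2: 1000111

2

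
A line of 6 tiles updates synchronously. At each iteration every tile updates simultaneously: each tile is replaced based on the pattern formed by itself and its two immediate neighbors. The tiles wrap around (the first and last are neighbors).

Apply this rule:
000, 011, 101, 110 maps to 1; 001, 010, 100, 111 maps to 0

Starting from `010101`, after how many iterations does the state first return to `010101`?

2

101010
010101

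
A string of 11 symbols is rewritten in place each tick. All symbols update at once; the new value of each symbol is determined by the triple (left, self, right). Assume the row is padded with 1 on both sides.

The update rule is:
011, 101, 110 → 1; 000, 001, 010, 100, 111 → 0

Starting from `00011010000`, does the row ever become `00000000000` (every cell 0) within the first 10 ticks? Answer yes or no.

yes

tick 1: 00011100000
tick 2: 00010100000
tick 3: 00001000000
tick 4: 00000000000
all cells are 0 at tick 4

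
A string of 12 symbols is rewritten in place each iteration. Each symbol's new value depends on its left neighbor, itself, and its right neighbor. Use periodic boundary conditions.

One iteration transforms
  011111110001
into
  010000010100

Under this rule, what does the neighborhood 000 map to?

At position 9 the neighborhood is 000; the next row has 1 there.

1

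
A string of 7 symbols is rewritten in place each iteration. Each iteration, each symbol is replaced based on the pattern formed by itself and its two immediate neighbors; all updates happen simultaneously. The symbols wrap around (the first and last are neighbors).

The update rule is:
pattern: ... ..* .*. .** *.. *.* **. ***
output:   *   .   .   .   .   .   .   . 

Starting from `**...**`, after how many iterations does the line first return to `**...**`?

...*...
**...**

2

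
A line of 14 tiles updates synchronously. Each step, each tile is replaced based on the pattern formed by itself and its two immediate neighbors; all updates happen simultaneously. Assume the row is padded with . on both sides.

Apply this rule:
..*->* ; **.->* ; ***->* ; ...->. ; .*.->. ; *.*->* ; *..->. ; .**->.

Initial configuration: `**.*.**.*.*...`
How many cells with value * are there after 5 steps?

.**.*.**.*....
*.**.*.**.....
.*.**.*.*.....
*.*.**.*......
.*.*.**.......
count of *: 4

4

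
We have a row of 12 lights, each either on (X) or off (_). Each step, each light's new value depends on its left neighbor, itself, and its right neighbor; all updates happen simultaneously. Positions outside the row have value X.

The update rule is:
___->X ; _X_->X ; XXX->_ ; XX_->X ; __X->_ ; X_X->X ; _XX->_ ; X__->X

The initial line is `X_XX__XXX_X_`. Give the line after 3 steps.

X_XX__XXXXX_

step 1: XX_XX___XXXX
step 2: _XX_XXX_____
step 3: X_XX__XXXXX_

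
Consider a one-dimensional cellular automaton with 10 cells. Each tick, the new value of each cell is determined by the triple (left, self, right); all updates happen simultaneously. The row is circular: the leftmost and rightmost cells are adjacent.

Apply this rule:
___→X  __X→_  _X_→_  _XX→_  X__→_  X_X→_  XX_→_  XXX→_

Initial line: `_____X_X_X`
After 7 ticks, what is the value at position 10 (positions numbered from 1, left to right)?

tick 1: _XXX______
tick 2: _____XXXXX
tick 3: _XXX______  (repeats tick 1; period 2)
tick 7: _XXX______
position 10 holds _

_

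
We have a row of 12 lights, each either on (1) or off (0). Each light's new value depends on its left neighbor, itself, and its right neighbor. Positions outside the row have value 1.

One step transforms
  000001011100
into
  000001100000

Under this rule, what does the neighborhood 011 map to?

0

At position 7 the neighborhood is 011; the next row has 0 there.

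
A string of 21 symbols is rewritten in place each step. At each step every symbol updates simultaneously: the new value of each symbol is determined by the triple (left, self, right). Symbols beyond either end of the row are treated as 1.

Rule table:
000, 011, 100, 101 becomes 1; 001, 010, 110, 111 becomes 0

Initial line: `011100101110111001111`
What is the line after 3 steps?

100100101010101001101

110010011001100101000
001001010101010010110
100100101010101001101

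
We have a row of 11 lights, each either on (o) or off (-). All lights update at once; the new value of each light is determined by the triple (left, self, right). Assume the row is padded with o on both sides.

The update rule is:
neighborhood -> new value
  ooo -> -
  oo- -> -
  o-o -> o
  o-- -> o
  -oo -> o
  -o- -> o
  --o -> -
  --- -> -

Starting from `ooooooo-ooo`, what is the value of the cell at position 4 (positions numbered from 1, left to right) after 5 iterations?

-------oo--
o------o-o-
-o-----oooo
ooo----o---
---o---oo--
position 4 holds o

o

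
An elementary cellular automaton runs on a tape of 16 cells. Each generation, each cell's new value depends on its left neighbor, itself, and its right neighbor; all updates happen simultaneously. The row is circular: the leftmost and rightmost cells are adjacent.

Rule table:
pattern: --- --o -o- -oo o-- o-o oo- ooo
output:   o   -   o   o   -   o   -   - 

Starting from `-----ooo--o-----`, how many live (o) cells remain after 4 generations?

8

oooo-o----o-oooo
----oo-oo-ooo---
ooo-o-oo-oo---oo
---oooo-oo--o-o-
count of o: 8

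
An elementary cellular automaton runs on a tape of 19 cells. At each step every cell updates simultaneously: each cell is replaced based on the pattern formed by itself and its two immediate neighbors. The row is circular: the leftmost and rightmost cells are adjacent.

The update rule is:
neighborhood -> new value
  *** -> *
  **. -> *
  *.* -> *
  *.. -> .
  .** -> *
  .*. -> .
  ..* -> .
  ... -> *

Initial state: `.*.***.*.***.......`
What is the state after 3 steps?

..*****.****.******
..*****************
..*****************

..*****************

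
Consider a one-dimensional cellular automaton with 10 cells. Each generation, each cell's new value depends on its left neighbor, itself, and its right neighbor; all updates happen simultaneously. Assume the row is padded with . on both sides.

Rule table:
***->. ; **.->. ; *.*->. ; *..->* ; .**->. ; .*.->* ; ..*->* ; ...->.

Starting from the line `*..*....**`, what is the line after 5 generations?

*****..*..
.....****.
....*....*
...***..**
..*...**..

..*...**..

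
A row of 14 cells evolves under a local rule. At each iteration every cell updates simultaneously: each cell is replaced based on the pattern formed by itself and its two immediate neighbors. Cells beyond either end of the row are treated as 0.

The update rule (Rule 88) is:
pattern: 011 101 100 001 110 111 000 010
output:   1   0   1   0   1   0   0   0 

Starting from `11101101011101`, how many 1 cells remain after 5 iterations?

3

iteration 1: 10101100010100
iteration 2: 00001110000010
iteration 3: 00001011000001
iteration 4: 00000011100000
iteration 5: 00000010110000
count of 1: 3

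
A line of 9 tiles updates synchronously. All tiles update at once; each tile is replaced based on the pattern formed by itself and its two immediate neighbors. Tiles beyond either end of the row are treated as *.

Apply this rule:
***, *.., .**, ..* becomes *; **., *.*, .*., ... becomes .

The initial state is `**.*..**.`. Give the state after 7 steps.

step 1: *...***..
step 2: .*.***.**
step 3: ...**..**
step 4: *.**.****
step 5: ..*..****
step 6: **.******
step 7: *..******

*..******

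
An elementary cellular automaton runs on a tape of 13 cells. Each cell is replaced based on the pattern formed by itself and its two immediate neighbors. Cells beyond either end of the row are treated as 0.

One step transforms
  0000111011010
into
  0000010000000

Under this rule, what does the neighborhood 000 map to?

At position 0 the neighborhood is 000; the next row has 0 there.

0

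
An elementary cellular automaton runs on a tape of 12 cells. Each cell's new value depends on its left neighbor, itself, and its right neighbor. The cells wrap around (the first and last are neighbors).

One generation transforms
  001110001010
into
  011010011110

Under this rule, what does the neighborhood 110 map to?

1

At position 4 the neighborhood is 110; the next row has 1 there.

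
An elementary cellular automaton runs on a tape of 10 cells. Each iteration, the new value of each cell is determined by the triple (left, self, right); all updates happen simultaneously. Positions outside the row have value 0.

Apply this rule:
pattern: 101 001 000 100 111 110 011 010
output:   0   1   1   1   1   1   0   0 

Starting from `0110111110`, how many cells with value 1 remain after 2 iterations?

6

1010011111
0001101111
count of 1: 6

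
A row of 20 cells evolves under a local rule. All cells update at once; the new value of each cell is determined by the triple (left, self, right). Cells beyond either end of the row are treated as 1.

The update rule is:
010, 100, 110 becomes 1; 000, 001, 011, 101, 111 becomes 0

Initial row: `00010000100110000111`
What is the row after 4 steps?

step 1: 10011000110011000000
step 2: 11001100011001100000
step 3: 01100110001100110000
step 4: 00110011000110011000

00110011000110011000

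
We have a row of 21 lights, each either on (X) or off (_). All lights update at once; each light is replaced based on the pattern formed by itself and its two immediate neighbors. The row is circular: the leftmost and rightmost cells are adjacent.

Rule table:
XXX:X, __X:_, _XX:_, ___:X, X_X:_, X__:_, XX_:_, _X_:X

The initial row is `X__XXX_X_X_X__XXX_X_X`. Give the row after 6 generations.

XX__X__X_X_X_X_X__X__

generation 1: ____X__X_X_X___X__X__
generation 2: XXX_X__X_X_X_X_X__X_X
generation 3: XX__X__X_X_X_X_X__X__
generation 4: ____X__X_X_X_X_X__X__
generation 5: XXX_X__X_X_X_X_X__X_X  (repeats generation 2; period 3)
generation 6: XX__X__X_X_X_X_X__X__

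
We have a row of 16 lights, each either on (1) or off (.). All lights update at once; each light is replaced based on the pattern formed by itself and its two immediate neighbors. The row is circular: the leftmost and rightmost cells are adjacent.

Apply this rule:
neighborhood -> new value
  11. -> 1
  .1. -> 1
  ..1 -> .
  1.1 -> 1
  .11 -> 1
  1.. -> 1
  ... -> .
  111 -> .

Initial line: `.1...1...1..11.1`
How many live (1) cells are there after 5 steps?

111..11..11.1111
..11.111.1111...
..1111.111..11..
..1..111.11.111.
..11.1.111111.11
count of 1: 11

11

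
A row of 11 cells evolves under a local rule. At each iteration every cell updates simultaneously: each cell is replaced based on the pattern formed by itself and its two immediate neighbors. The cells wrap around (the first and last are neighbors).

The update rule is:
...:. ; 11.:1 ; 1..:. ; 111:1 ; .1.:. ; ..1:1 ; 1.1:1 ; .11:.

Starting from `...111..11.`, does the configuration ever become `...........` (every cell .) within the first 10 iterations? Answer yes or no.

..1.11.1.1.
.1.1.11.1..
1.1.1.11...
.1.1.1.1..1
1.1.1.1..1.
.1.1.1..1.1
1.1.1..1.1.
.1.1..1.1.1
1.1..1.1.1.
.1..1.1.1.1
iteration 10 is .1..1.1.1.1, still not uniform .

no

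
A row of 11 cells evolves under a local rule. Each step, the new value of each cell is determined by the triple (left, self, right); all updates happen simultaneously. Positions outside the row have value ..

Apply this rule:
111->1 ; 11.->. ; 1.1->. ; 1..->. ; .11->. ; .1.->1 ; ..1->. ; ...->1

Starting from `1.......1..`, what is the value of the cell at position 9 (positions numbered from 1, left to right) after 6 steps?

step 1: 1.11111.1.1
step 2: 1..111..1.1
step 3: 1...1...1.1
step 4: 1.1.1.1.1.1
step 5: 1.1.1.1.1.1  (fixed point — unchanged through step 6)
position 9 holds 1

1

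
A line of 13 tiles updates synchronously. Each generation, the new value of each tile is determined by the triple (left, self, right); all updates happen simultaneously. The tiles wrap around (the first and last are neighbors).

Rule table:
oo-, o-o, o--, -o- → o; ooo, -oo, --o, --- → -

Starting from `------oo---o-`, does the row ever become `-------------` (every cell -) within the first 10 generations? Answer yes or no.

generation 1: -------oo--oo
generation 2: o-------oo--o
generation 3: oo-------oo--
generation 4: -oo-------oo-
generation 5: --oo-------oo
generation 6: o--oo-------o
generation 7: oo--oo-------
generation 8: -oo--oo------
generation 9: --oo--oo-----
generation 10: ---oo--oo----
generation 10 is ---oo--oo----, still not uniform -

no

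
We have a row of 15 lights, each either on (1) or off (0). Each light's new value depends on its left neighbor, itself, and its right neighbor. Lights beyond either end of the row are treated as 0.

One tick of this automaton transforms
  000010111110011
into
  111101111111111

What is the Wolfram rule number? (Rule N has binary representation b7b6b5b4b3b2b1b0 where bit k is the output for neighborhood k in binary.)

position 7: 111 → 1  (bit 7 = 1)
position 10: 110 → 1  (bit 6 = 1)
position 5: 101 → 1  (bit 5 = 1)
position 11: 100 → 1  (bit 4 = 1)
position 6: 011 → 1  (bit 3 = 1)
position 4: 010 → 0  (bit 2 = 0)
position 3: 001 → 1  (bit 1 = 1)
position 0: 000 → 1  (bit 0 = 1)
bits b7..b0 = 11111011 = 251

251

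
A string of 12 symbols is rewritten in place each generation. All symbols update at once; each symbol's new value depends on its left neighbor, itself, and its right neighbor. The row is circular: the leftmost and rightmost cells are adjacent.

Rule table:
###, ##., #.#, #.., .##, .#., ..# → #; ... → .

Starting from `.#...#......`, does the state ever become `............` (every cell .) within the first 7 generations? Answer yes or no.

generation 1: ###.###.....
generation 2: ########...#
generation 3: #########.##
generation 4: ############
generation 5: ############  (fixed point — unchanged through generation 7)
generation 7 is ############, still not uniform .

no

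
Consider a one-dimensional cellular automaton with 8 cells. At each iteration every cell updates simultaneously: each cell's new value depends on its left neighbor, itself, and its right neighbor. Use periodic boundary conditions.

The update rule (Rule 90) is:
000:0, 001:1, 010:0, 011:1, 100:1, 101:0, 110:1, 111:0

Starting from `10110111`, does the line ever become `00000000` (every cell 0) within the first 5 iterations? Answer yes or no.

yes

10110100
00110011
11111111
00000000
all cells are 0 at iteration 4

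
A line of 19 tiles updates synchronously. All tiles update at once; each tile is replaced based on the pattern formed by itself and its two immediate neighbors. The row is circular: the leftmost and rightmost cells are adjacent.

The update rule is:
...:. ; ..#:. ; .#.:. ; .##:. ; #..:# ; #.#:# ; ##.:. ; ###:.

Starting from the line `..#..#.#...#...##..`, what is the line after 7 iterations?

...#..#.#...#....#.
....#..#.#...#....#
#....#..#.#...#....
.#....#..#.#...#...
..#....#..#.#...#..
...#....#..#.#...#.
....#....#..#.#...#

....#....#..#.#...#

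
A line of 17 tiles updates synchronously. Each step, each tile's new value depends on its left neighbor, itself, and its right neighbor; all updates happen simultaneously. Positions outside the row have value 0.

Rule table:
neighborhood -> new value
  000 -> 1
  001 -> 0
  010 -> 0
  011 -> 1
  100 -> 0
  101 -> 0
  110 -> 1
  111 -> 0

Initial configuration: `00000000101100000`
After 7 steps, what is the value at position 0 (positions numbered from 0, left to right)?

1

11111110001101111
10000010101101001
00111000001100000
10101011101101111
00000010101101001
11111000001100000
10001011101101111
position 0 holds 1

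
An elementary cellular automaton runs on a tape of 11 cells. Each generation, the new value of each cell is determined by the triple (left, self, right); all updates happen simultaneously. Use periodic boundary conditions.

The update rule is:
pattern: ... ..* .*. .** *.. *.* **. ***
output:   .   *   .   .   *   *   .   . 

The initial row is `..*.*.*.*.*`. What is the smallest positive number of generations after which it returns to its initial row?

**.*.*.*.*.
..*.*.*.*.*

2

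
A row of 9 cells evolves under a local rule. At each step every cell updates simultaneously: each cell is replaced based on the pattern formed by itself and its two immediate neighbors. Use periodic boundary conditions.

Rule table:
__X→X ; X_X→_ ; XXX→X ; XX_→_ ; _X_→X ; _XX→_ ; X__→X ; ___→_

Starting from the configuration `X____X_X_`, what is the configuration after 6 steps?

step 1: XX__XX_X_
step 2: __XX___X_
step 3: _X__X_XXX
step 4: _XXXX__X_
step 5: X_XX_XXXX
step 6: ______XXX

______XXX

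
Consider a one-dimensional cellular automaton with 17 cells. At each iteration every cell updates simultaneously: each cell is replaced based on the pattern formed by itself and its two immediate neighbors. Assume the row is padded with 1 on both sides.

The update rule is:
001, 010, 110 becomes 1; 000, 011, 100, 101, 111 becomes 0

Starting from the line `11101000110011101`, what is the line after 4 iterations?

01101011010101101

00101001010100100
01101011010101101
00101001010100100  (repeats iteration 1; period 2)
iteration 4: 01101011010101101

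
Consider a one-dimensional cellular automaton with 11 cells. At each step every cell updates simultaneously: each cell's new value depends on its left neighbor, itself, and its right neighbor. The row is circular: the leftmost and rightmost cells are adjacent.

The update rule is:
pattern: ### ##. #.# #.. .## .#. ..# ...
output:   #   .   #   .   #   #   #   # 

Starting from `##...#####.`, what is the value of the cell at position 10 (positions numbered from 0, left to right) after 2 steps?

#

#..######.#
..######.##
position 10 holds #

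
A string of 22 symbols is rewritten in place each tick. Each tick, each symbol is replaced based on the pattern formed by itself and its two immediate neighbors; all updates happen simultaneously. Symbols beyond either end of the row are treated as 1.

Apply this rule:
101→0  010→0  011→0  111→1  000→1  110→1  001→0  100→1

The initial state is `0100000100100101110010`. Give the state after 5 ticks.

1111001111001001110010

0011110010010000111000
1001111001001110011110
1100111100100111001110
1110011110010011100110
1111001111001001110010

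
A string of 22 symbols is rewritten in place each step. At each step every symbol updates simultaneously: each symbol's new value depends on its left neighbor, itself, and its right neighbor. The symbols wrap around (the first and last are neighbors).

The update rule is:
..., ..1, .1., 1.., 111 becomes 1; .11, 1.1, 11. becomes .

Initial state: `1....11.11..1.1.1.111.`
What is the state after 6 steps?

.111.11111111111111111

11111.....111.1.1..1..
.111.11111.1..1.111111
..1...111..1111..1111.
111111.1.11.11.11.11.1
11111..1..............
.111.11111111111111111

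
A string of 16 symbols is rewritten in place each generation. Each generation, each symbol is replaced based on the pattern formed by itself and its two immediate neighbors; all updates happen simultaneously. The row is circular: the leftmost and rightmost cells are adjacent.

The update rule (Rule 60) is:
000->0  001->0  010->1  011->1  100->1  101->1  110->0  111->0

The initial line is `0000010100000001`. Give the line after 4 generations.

1000011110000001
0100010001000001
1110011001100001
0001010101010001

0001010101010001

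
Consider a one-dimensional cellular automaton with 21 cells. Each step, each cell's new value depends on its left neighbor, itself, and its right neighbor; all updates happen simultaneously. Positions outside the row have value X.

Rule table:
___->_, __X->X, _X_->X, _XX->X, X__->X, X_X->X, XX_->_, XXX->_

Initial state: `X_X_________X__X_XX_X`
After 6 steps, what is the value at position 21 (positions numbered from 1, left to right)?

X

step 1: _XXX_______XXXXXXX_XX
step 2: XX__X_____XX______XX_
step 3: __XXXX___XX_X____XX_X
step 4: XXX___X_XX_XXX__XX_XX
step 5: ___X_XXXX_XX__XXX_XX_
step 6: X_XXXX___XX_XXX__XX_X
position 21 holds X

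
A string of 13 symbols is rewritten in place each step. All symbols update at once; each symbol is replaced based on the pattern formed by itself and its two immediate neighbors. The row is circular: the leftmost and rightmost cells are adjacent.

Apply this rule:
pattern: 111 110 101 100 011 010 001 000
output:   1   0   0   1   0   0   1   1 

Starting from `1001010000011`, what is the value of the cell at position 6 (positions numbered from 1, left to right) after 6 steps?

0110001111101
0001110111000
1110100010111
1100011100011
1011101011101
0001000001000
position 6 holds 0

0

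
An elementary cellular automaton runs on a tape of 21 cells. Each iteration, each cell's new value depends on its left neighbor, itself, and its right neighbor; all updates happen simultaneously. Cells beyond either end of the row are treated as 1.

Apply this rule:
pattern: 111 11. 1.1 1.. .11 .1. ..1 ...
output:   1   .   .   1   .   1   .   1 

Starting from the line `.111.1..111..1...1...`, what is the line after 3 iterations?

iteration 1: ..1..11..1.1.111.111.
iteration 2: 1.11...1.1.1..1...1..
iteration 3: ....11.1.1.11.111.11.

....11.1.1.11.111.11.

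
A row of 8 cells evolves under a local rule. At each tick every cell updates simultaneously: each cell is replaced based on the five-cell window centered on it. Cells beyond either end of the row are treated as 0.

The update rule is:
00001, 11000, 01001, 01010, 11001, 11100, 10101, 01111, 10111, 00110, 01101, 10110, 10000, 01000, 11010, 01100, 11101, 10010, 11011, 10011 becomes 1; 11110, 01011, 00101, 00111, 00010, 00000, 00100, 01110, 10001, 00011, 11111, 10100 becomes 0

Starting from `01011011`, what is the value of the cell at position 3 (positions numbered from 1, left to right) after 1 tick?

0

tick 1: 00011111
position 3 holds 0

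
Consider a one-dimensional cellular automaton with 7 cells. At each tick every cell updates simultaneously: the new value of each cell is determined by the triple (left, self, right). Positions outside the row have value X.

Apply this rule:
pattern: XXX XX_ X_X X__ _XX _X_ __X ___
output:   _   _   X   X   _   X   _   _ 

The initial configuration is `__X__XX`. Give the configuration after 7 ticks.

XXX__XX

X_XX___
_X__X__
XXX_XX_
___X__X
X__XX__
_X___X_
XXX__XX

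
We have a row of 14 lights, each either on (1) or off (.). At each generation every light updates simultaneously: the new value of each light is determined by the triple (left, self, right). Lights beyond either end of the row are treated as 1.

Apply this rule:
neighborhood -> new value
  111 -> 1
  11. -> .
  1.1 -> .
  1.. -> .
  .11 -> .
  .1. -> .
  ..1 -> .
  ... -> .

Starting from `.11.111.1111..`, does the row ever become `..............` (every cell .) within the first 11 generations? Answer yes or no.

yes

.....1...11...
..............
all cells are . at generation 2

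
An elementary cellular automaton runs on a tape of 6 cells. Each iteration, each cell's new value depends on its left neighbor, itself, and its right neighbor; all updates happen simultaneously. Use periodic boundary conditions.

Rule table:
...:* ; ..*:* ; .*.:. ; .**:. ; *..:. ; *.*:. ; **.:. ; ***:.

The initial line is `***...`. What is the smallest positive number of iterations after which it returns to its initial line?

12

....**
.***..
*....*
..***.
**....
...***
.**...
*...**
..**..
**...*
...**.
***...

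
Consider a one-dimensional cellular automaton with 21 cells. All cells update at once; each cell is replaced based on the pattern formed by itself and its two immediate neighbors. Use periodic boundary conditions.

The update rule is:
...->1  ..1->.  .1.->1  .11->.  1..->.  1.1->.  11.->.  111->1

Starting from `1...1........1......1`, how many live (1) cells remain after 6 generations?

8

..1.1.111111.1.1111..
1.1.1..1111..1..11..1
..1.1...11...1.......
1.1.1.1....1.1.111111
..1.1.1.11.1.1..11111
..1.1.1....1.1...111.
count of 1: 8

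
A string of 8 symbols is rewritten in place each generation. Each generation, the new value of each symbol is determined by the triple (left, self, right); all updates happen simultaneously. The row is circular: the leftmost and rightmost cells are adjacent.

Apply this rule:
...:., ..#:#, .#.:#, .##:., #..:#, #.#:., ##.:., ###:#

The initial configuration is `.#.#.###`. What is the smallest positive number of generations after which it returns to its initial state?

generation 1: .#.#..#.
generation 2: ##.#####
generation 3: #...####
generation 4: .#.#.###

4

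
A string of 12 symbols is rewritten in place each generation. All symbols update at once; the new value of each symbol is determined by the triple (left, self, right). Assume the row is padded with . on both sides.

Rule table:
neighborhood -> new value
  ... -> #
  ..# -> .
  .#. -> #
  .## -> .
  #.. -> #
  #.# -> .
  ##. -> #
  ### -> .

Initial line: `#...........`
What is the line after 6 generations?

.......#.#.#

generation 1: ############
generation 2: ...........#
generation 3: ##########.#
generation 4: .........#.#
generation 5: ########.#.#
generation 6: .......#.#.#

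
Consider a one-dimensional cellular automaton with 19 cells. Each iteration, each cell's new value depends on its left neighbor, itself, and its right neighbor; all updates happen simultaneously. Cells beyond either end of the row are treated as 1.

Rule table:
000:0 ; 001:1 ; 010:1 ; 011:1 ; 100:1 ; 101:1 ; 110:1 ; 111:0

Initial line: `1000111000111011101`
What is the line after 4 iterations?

1101101101101110111
0111111111111011100
1100000000001110111
0110000000011011100

0110000000011011100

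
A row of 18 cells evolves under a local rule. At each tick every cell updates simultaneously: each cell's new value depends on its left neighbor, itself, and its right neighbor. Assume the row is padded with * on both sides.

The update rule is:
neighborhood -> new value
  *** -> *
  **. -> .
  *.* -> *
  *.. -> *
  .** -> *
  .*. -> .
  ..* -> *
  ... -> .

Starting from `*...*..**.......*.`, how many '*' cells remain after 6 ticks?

.*.*.***.*.....*.*
*.*.***.*.*...*.**
.*.***.*.*.*.*.***
*.***.*.*.*.*.****
.***.*.*.*.*.*****
***.*.*.*.*.******
count of *: 13

13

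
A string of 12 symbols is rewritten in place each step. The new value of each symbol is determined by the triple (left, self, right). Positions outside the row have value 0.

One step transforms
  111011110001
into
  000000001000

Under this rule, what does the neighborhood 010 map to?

0

At position 11 the neighborhood is 010; the next row has 0 there.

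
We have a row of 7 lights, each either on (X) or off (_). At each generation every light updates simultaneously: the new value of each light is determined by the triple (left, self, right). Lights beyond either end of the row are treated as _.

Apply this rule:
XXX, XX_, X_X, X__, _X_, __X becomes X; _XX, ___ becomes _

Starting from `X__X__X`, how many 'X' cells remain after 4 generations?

XXXXXXX
_XXXXXX
X_XXXXX
XX_XXXX
count of X: 6

6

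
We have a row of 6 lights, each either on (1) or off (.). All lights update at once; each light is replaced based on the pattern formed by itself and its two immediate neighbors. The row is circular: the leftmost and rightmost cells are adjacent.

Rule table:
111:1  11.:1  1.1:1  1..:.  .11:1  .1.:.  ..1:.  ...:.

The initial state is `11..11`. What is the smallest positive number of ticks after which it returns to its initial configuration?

1

tick 1: 11..11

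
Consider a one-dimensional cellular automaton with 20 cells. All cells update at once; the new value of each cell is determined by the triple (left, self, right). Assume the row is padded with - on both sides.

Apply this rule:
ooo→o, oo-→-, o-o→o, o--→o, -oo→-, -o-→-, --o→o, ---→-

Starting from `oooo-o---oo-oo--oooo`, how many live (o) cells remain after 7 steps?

10

step 1: -oo-o-o-o--o--oo-oo-
step 2: o--o-o-o-oo-oo--o--o
step 3: -oo-o-o-o--o--oo-oo-  (repeats step 1; period 2)
step 7: -oo-o-o-o--o--oo-oo-
count of o: 10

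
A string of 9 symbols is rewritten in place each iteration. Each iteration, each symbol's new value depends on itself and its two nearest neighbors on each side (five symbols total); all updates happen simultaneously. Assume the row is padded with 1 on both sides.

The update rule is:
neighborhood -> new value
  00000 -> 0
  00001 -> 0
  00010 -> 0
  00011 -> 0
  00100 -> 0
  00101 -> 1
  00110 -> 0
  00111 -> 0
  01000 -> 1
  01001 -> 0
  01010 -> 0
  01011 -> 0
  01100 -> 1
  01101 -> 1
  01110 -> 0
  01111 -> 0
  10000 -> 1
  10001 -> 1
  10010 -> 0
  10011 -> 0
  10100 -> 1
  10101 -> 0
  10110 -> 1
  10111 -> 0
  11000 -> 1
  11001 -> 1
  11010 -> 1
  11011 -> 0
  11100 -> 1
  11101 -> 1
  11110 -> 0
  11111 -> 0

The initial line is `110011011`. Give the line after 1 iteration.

011001000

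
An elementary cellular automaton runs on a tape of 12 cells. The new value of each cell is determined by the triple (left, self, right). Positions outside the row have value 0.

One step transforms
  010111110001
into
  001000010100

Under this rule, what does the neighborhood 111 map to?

At position 4 the neighborhood is 111; the next row has 0 there.

0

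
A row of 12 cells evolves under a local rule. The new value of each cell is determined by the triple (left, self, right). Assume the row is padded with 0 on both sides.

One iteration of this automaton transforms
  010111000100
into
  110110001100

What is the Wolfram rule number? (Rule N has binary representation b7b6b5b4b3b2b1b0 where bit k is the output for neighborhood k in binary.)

142

position 4: 111 → 1  (bit 7 = 1)
position 5: 110 → 0  (bit 6 = 0)
position 2: 101 → 0  (bit 5 = 0)
position 6: 100 → 0  (bit 4 = 0)
position 3: 011 → 1  (bit 3 = 1)
position 1: 010 → 1  (bit 2 = 1)
position 0: 001 → 1  (bit 1 = 1)
position 7: 000 → 0  (bit 0 = 0)
bits b7..b0 = 10001110 = 142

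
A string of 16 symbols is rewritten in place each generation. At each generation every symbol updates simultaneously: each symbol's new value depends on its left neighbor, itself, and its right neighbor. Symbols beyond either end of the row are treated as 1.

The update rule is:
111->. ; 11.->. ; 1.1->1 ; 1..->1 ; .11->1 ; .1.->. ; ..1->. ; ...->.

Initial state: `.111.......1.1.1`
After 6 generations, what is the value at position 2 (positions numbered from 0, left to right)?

.

generation 1: 11..1.......1.11
generation 2: ..1..1.......11.
generation 3: 1..1..1......1.1
generation 4: .1..1..1......11
generation 5: 1.1..1..1.....1.
generation 6: .1.1..1..1.....1
position 2 holds .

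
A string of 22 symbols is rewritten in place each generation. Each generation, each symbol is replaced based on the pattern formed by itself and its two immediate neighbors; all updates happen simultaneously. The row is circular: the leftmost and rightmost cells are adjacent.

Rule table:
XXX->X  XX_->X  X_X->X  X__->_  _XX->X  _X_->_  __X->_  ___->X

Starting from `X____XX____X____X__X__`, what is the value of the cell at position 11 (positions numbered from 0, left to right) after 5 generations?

__XX_XX_XX___XX_______
X_XXXXXXXX_X_XX_XXXXXX
XXXXXXXXXXX_XXXXXXXXXX
XXXXXXXXXXXXXXXXXXXXXX
XXXXXXXXXXXXXXXXXXXXXX
position 11 holds X

X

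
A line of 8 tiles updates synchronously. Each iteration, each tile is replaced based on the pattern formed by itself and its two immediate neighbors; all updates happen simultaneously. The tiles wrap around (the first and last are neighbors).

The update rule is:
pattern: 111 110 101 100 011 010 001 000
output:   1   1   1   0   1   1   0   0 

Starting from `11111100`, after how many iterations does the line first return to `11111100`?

11111100

1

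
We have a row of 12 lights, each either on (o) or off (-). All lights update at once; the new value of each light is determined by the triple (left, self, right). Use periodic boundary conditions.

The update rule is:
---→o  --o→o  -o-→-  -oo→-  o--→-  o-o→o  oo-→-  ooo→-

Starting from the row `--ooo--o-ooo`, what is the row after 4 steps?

oo--oo--o--o

-o----o-o---
o--ooo-o--oo
--o---o--o--
oo--oo--o--o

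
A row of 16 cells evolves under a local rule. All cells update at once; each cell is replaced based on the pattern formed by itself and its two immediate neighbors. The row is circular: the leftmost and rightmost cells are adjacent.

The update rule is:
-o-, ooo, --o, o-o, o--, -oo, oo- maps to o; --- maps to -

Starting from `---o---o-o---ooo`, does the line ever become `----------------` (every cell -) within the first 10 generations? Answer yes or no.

o-ooo-ooooo-oooo
oooooooooooooooo
oooooooooooooooo  (fixed point — unchanged through generation 10)
generation 10 is oooooooooooooooo, still not uniform -

no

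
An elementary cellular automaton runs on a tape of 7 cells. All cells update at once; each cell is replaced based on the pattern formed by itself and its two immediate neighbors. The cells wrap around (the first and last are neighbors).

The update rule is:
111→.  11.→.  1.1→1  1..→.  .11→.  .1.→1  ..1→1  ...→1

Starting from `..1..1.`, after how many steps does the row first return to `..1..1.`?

14

111.11.
...1..1
.111.11
1...1..
1.111.1
.1...1.
11.111.
..1...1
.11.111
1..1...
1.11.11
.1..1..
11.11.1
..1..1.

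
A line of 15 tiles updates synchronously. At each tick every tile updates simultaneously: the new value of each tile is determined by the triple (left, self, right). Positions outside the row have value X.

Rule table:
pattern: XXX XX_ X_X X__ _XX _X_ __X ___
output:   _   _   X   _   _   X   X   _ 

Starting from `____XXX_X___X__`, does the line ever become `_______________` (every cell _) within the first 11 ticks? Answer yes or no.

no

___X___XX__XX_X
__XX__X___X__X_
_X___XX__XX_XXX
XX__X___X__X___
___XX__XX_XX__X
__X___X__X___X_
_XX__XX_XX__XXX
X___X__X___X___
___XX_XX__XX__X
__X__X___X___X_
_XX_XX__XX__XXX
tick 11 is _XX_XX__XX__XXX, still not uniform _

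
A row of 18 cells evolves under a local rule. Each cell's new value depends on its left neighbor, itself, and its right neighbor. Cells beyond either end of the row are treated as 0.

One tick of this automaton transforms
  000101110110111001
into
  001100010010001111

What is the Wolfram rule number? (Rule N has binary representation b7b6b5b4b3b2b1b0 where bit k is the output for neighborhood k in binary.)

position 6: 111 → 0  (bit 7 = 0)
position 7: 110 → 1  (bit 6 = 1)
position 4: 101 → 0  (bit 5 = 0)
position 15: 100 → 1  (bit 4 = 1)
position 5: 011 → 0  (bit 3 = 0)
position 3: 010 → 1  (bit 2 = 1)
position 2: 001 → 1  (bit 1 = 1)
position 0: 000 → 0  (bit 0 = 0)
bits b7..b0 = 01010110 = 86

86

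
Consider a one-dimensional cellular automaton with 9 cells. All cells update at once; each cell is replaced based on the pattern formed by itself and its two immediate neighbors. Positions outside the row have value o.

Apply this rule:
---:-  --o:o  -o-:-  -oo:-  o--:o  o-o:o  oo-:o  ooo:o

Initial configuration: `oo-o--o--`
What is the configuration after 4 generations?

oooooo-oo

ooo-oo-oo
oooo-oo-o
ooooo-oo-
oooooo-oo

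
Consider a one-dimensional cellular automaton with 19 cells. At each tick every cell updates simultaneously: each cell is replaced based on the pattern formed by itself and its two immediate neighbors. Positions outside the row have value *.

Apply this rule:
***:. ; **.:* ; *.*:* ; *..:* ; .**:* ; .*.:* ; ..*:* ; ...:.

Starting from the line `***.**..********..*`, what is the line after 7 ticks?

..*******......****
***.....**....**...
..**...****..****.*
*****.**..****..***
....*******..****..
*..**.....****..***
******...**..****..

******...**..****..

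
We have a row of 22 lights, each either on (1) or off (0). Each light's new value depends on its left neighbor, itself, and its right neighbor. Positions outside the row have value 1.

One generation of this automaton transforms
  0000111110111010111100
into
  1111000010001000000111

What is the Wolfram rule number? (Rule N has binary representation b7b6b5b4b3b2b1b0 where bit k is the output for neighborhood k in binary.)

83

position 5: 111 → 0  (bit 7 = 0)
position 8: 110 → 1  (bit 6 = 1)
position 9: 101 → 0  (bit 5 = 0)
position 0: 100 → 1  (bit 4 = 1)
position 4: 011 → 0  (bit 3 = 0)
position 14: 010 → 0  (bit 2 = 0)
position 3: 001 → 1  (bit 1 = 1)
position 1: 000 → 1  (bit 0 = 1)
bits b7..b0 = 01010011 = 83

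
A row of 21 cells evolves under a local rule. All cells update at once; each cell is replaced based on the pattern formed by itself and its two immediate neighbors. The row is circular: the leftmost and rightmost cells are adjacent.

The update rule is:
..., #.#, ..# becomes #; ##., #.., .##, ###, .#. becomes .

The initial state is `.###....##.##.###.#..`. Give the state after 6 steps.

#....###..#..#...#..#
..###....#..#..##..#.
##....###..#..#...#..
...###....#..#..##..#
.##....###..#..#...#.
#...###....#..#..##..

#...###....#..#..##..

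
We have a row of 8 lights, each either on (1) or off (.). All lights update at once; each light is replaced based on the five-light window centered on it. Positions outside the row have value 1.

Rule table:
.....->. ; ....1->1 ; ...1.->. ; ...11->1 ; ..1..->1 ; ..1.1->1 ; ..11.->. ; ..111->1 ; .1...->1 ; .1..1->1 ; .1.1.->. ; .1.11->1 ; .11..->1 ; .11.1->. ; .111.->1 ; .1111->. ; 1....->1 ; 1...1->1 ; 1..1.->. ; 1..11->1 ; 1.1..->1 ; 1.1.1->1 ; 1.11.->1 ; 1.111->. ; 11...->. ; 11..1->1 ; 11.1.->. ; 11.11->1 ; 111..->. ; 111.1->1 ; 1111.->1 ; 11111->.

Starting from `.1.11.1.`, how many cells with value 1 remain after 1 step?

.111..11
count of 1: 5

5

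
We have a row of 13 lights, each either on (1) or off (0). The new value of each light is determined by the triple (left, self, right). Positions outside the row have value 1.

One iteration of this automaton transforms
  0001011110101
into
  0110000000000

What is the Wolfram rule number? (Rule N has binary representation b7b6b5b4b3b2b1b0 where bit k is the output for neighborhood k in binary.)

3

position 6: 111 → 0  (bit 7 = 0)
position 8: 110 → 0  (bit 6 = 0)
position 4: 101 → 0  (bit 5 = 0)
position 0: 100 → 0  (bit 4 = 0)
position 5: 011 → 0  (bit 3 = 0)
position 3: 010 → 0  (bit 2 = 0)
position 2: 001 → 1  (bit 1 = 1)
position 1: 000 → 1  (bit 0 = 1)
bits b7..b0 = 00000011 = 3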